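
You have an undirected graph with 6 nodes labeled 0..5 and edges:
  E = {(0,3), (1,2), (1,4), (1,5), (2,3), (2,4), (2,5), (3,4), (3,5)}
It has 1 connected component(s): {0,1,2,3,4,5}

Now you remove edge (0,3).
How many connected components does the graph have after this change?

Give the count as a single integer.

Answer: 2

Derivation:
Initial component count: 1
Remove (0,3): it was a bridge. Count increases: 1 -> 2.
  After removal, components: {0} {1,2,3,4,5}
New component count: 2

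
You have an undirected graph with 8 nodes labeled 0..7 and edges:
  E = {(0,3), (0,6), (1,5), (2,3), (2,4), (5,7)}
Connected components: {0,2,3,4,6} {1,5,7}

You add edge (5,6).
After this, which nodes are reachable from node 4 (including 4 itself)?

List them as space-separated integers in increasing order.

Answer: 0 1 2 3 4 5 6 7

Derivation:
Before: nodes reachable from 4: {0,2,3,4,6}
Adding (5,6): merges 4's component with another. Reachability grows.
After: nodes reachable from 4: {0,1,2,3,4,5,6,7}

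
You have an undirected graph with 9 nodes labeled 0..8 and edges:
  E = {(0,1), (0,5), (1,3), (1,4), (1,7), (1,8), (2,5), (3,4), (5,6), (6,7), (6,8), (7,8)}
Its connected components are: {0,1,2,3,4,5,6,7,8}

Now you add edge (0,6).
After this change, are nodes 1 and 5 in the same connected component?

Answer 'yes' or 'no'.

Answer: yes

Derivation:
Initial components: {0,1,2,3,4,5,6,7,8}
Adding edge (0,6): both already in same component {0,1,2,3,4,5,6,7,8}. No change.
New components: {0,1,2,3,4,5,6,7,8}
Are 1 and 5 in the same component? yes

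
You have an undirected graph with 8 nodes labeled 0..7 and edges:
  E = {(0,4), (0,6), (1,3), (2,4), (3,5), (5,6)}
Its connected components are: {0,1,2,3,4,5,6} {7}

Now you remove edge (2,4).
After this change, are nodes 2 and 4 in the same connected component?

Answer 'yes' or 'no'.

Initial components: {0,1,2,3,4,5,6} {7}
Removing edge (2,4): it was a bridge — component count 2 -> 3.
New components: {0,1,3,4,5,6} {2} {7}
Are 2 and 4 in the same component? no

Answer: no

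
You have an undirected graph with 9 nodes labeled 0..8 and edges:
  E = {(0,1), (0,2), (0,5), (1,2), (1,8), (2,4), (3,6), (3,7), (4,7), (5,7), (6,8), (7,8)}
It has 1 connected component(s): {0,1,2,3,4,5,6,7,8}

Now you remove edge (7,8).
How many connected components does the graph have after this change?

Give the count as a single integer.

Answer: 1

Derivation:
Initial component count: 1
Remove (7,8): not a bridge. Count unchanged: 1.
  After removal, components: {0,1,2,3,4,5,6,7,8}
New component count: 1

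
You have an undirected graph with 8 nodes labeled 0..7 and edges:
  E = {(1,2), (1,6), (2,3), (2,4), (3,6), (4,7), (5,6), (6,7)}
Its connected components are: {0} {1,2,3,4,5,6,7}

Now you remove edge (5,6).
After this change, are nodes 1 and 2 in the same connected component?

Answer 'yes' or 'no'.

Answer: yes

Derivation:
Initial components: {0} {1,2,3,4,5,6,7}
Removing edge (5,6): it was a bridge — component count 2 -> 3.
New components: {0} {1,2,3,4,6,7} {5}
Are 1 and 2 in the same component? yes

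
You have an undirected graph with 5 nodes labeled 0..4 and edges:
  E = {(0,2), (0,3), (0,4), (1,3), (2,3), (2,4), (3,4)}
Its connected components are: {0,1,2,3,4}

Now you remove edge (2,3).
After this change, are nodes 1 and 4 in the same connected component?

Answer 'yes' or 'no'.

Initial components: {0,1,2,3,4}
Removing edge (2,3): not a bridge — component count unchanged at 1.
New components: {0,1,2,3,4}
Are 1 and 4 in the same component? yes

Answer: yes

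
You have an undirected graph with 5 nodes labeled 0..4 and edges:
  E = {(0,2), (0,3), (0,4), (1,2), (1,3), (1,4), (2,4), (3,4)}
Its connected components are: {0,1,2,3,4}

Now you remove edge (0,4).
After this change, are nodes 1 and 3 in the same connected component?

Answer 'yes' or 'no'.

Answer: yes

Derivation:
Initial components: {0,1,2,3,4}
Removing edge (0,4): not a bridge — component count unchanged at 1.
New components: {0,1,2,3,4}
Are 1 and 3 in the same component? yes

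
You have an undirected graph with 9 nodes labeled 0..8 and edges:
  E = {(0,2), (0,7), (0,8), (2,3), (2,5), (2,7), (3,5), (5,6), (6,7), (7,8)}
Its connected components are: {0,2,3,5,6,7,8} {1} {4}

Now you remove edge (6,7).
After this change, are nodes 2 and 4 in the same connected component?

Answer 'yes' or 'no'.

Initial components: {0,2,3,5,6,7,8} {1} {4}
Removing edge (6,7): not a bridge — component count unchanged at 3.
New components: {0,2,3,5,6,7,8} {1} {4}
Are 2 and 4 in the same component? no

Answer: no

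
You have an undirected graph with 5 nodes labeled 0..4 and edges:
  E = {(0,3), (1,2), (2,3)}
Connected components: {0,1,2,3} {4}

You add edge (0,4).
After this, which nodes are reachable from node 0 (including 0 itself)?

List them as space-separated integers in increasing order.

Answer: 0 1 2 3 4

Derivation:
Before: nodes reachable from 0: {0,1,2,3}
Adding (0,4): merges 0's component with another. Reachability grows.
After: nodes reachable from 0: {0,1,2,3,4}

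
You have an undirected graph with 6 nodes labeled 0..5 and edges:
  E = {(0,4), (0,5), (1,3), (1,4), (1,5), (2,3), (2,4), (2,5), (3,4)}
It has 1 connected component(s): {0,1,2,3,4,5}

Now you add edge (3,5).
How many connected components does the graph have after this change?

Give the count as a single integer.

Initial component count: 1
Add (3,5): endpoints already in same component. Count unchanged: 1.
New component count: 1

Answer: 1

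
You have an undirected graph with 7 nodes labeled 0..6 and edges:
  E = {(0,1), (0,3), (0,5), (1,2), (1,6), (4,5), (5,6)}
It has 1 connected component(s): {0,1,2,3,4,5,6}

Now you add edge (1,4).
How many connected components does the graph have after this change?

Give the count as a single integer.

Answer: 1

Derivation:
Initial component count: 1
Add (1,4): endpoints already in same component. Count unchanged: 1.
New component count: 1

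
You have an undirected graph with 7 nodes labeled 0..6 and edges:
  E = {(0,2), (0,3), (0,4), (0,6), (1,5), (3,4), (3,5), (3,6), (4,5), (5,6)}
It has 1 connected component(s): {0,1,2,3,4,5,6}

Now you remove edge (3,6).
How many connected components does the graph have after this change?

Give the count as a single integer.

Initial component count: 1
Remove (3,6): not a bridge. Count unchanged: 1.
  After removal, components: {0,1,2,3,4,5,6}
New component count: 1

Answer: 1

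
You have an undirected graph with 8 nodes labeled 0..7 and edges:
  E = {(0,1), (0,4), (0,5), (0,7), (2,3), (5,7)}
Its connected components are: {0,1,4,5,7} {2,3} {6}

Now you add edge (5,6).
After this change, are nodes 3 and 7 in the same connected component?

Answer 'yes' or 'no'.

Answer: no

Derivation:
Initial components: {0,1,4,5,7} {2,3} {6}
Adding edge (5,6): merges {0,1,4,5,7} and {6}.
New components: {0,1,4,5,6,7} {2,3}
Are 3 and 7 in the same component? no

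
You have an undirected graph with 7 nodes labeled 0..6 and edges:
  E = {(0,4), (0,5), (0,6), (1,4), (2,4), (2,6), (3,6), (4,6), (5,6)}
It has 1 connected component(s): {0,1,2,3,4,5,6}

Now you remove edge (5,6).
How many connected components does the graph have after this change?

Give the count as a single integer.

Initial component count: 1
Remove (5,6): not a bridge. Count unchanged: 1.
  After removal, components: {0,1,2,3,4,5,6}
New component count: 1

Answer: 1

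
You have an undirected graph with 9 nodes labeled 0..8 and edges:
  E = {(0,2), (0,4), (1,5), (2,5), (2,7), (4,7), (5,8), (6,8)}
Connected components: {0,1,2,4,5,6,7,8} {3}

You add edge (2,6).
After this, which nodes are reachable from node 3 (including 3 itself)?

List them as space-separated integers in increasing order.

Answer: 3

Derivation:
Before: nodes reachable from 3: {3}
Adding (2,6): both endpoints already in same component. Reachability from 3 unchanged.
After: nodes reachable from 3: {3}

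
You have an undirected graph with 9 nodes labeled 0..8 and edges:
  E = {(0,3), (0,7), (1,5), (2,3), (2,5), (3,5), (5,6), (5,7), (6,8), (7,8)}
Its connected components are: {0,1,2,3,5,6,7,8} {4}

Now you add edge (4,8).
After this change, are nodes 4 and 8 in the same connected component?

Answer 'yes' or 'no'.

Answer: yes

Derivation:
Initial components: {0,1,2,3,5,6,7,8} {4}
Adding edge (4,8): merges {4} and {0,1,2,3,5,6,7,8}.
New components: {0,1,2,3,4,5,6,7,8}
Are 4 and 8 in the same component? yes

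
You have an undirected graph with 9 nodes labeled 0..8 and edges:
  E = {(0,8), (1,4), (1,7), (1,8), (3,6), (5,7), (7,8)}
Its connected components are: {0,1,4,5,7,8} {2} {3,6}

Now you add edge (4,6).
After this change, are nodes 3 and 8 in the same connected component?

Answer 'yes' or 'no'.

Answer: yes

Derivation:
Initial components: {0,1,4,5,7,8} {2} {3,6}
Adding edge (4,6): merges {0,1,4,5,7,8} and {3,6}.
New components: {0,1,3,4,5,6,7,8} {2}
Are 3 and 8 in the same component? yes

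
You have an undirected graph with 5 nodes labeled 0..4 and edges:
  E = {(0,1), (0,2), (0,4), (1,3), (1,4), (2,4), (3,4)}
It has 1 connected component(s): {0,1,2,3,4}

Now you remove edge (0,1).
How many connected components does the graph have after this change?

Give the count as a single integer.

Initial component count: 1
Remove (0,1): not a bridge. Count unchanged: 1.
  After removal, components: {0,1,2,3,4}
New component count: 1

Answer: 1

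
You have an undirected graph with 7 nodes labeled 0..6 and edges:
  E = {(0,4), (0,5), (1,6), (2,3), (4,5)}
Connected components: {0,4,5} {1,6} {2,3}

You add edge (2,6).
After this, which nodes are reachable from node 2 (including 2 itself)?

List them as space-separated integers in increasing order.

Answer: 1 2 3 6

Derivation:
Before: nodes reachable from 2: {2,3}
Adding (2,6): merges 2's component with another. Reachability grows.
After: nodes reachable from 2: {1,2,3,6}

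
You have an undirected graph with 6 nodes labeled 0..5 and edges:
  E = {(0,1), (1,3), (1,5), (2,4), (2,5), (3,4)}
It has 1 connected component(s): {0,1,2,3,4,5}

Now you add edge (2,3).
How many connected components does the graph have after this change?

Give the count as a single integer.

Initial component count: 1
Add (2,3): endpoints already in same component. Count unchanged: 1.
New component count: 1

Answer: 1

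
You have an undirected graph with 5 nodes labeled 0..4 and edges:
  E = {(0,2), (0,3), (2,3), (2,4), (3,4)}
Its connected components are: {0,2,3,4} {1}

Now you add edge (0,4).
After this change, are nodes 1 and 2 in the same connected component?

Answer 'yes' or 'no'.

Initial components: {0,2,3,4} {1}
Adding edge (0,4): both already in same component {0,2,3,4}. No change.
New components: {0,2,3,4} {1}
Are 1 and 2 in the same component? no

Answer: no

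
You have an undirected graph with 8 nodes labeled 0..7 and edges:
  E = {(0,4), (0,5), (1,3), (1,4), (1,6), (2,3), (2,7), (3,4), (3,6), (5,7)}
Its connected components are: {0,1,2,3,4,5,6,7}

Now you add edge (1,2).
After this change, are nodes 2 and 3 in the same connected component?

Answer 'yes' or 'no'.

Answer: yes

Derivation:
Initial components: {0,1,2,3,4,5,6,7}
Adding edge (1,2): both already in same component {0,1,2,3,4,5,6,7}. No change.
New components: {0,1,2,3,4,5,6,7}
Are 2 and 3 in the same component? yes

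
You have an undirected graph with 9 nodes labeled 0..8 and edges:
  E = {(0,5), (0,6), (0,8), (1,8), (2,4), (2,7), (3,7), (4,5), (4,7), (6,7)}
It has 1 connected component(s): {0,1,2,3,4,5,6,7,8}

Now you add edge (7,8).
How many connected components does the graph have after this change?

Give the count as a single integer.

Answer: 1

Derivation:
Initial component count: 1
Add (7,8): endpoints already in same component. Count unchanged: 1.
New component count: 1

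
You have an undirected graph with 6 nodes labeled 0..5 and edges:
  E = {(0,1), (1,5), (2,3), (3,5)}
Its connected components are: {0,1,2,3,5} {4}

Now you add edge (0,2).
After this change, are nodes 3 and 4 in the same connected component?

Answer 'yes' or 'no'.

Answer: no

Derivation:
Initial components: {0,1,2,3,5} {4}
Adding edge (0,2): both already in same component {0,1,2,3,5}. No change.
New components: {0,1,2,3,5} {4}
Are 3 and 4 in the same component? no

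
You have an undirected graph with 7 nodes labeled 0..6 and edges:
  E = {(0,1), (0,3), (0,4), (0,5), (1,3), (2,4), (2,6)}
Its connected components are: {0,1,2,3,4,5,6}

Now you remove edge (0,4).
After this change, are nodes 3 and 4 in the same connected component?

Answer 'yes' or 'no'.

Answer: no

Derivation:
Initial components: {0,1,2,3,4,5,6}
Removing edge (0,4): it was a bridge — component count 1 -> 2.
New components: {0,1,3,5} {2,4,6}
Are 3 and 4 in the same component? no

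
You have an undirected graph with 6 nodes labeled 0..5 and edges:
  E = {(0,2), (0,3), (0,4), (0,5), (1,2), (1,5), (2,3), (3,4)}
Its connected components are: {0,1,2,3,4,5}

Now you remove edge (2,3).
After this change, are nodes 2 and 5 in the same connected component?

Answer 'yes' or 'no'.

Initial components: {0,1,2,3,4,5}
Removing edge (2,3): not a bridge — component count unchanged at 1.
New components: {0,1,2,3,4,5}
Are 2 and 5 in the same component? yes

Answer: yes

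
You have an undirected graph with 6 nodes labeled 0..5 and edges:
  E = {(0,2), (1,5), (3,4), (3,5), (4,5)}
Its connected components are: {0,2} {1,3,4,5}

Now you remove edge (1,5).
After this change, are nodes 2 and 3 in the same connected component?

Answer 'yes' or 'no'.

Answer: no

Derivation:
Initial components: {0,2} {1,3,4,5}
Removing edge (1,5): it was a bridge — component count 2 -> 3.
New components: {0,2} {1} {3,4,5}
Are 2 and 3 in the same component? no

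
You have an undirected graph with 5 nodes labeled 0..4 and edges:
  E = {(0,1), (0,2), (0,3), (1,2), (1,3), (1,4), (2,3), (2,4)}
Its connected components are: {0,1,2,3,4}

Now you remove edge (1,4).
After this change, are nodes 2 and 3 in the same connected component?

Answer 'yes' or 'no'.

Answer: yes

Derivation:
Initial components: {0,1,2,3,4}
Removing edge (1,4): not a bridge — component count unchanged at 1.
New components: {0,1,2,3,4}
Are 2 and 3 in the same component? yes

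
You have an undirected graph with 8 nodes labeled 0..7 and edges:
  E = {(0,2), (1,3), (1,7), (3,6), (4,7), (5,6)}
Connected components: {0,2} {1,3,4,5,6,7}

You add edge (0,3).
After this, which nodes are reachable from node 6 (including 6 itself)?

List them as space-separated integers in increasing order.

Before: nodes reachable from 6: {1,3,4,5,6,7}
Adding (0,3): merges 6's component with another. Reachability grows.
After: nodes reachable from 6: {0,1,2,3,4,5,6,7}

Answer: 0 1 2 3 4 5 6 7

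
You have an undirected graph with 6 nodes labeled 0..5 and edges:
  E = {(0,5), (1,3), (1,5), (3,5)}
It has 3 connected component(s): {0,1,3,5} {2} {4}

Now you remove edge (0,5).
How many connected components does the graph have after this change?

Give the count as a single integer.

Answer: 4

Derivation:
Initial component count: 3
Remove (0,5): it was a bridge. Count increases: 3 -> 4.
  After removal, components: {0} {1,3,5} {2} {4}
New component count: 4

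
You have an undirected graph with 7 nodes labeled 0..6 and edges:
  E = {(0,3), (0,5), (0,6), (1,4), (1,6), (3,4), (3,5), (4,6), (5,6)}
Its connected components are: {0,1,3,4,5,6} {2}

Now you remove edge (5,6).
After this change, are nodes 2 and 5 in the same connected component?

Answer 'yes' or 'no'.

Answer: no

Derivation:
Initial components: {0,1,3,4,5,6} {2}
Removing edge (5,6): not a bridge — component count unchanged at 2.
New components: {0,1,3,4,5,6} {2}
Are 2 and 5 in the same component? no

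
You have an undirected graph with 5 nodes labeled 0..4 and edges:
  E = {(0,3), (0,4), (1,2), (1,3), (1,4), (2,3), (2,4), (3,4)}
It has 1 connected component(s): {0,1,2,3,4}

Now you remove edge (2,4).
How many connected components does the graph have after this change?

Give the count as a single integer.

Answer: 1

Derivation:
Initial component count: 1
Remove (2,4): not a bridge. Count unchanged: 1.
  After removal, components: {0,1,2,3,4}
New component count: 1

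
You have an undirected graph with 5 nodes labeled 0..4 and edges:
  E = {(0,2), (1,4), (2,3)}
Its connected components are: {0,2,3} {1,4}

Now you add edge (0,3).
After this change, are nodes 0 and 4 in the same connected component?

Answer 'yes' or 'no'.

Initial components: {0,2,3} {1,4}
Adding edge (0,3): both already in same component {0,2,3}. No change.
New components: {0,2,3} {1,4}
Are 0 and 4 in the same component? no

Answer: no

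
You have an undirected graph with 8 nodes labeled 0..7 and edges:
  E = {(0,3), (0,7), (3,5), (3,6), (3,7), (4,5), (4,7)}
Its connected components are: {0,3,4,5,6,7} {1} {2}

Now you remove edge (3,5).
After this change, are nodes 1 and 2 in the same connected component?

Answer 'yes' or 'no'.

Answer: no

Derivation:
Initial components: {0,3,4,5,6,7} {1} {2}
Removing edge (3,5): not a bridge — component count unchanged at 3.
New components: {0,3,4,5,6,7} {1} {2}
Are 1 and 2 in the same component? no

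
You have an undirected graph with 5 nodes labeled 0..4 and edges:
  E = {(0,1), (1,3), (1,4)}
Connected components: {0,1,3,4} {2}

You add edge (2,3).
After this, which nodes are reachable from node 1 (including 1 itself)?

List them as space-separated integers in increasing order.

Before: nodes reachable from 1: {0,1,3,4}
Adding (2,3): merges 1's component with another. Reachability grows.
After: nodes reachable from 1: {0,1,2,3,4}

Answer: 0 1 2 3 4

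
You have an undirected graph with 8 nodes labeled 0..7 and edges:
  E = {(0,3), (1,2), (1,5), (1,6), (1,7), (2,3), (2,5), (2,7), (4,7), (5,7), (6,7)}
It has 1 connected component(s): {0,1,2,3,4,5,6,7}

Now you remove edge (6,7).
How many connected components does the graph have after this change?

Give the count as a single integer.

Answer: 1

Derivation:
Initial component count: 1
Remove (6,7): not a bridge. Count unchanged: 1.
  After removal, components: {0,1,2,3,4,5,6,7}
New component count: 1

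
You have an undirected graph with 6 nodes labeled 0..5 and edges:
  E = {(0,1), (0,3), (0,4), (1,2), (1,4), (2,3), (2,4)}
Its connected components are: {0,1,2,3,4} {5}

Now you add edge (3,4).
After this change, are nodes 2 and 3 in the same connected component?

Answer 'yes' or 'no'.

Initial components: {0,1,2,3,4} {5}
Adding edge (3,4): both already in same component {0,1,2,3,4}. No change.
New components: {0,1,2,3,4} {5}
Are 2 and 3 in the same component? yes

Answer: yes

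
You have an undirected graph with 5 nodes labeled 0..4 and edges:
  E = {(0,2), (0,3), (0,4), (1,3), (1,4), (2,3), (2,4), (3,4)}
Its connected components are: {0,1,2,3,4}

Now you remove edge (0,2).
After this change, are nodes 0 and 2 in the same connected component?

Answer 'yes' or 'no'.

Answer: yes

Derivation:
Initial components: {0,1,2,3,4}
Removing edge (0,2): not a bridge — component count unchanged at 1.
New components: {0,1,2,3,4}
Are 0 and 2 in the same component? yes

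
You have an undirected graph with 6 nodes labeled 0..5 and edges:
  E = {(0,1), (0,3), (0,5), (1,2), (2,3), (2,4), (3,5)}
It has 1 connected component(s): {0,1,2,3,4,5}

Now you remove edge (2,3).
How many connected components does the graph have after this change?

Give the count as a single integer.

Answer: 1

Derivation:
Initial component count: 1
Remove (2,3): not a bridge. Count unchanged: 1.
  After removal, components: {0,1,2,3,4,5}
New component count: 1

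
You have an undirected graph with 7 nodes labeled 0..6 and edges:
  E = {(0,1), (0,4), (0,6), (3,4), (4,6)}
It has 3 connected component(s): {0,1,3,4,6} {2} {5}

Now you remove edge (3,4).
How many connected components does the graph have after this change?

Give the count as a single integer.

Initial component count: 3
Remove (3,4): it was a bridge. Count increases: 3 -> 4.
  After removal, components: {0,1,4,6} {2} {3} {5}
New component count: 4

Answer: 4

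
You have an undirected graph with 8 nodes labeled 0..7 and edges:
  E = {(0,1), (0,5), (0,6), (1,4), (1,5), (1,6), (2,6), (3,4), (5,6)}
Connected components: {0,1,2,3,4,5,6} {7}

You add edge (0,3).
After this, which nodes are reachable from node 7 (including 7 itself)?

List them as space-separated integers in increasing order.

Answer: 7

Derivation:
Before: nodes reachable from 7: {7}
Adding (0,3): both endpoints already in same component. Reachability from 7 unchanged.
After: nodes reachable from 7: {7}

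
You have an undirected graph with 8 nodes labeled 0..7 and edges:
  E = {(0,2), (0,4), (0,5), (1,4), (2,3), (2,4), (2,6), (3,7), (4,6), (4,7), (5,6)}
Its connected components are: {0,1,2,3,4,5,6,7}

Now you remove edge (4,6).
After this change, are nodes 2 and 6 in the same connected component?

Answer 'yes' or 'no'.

Answer: yes

Derivation:
Initial components: {0,1,2,3,4,5,6,7}
Removing edge (4,6): not a bridge — component count unchanged at 1.
New components: {0,1,2,3,4,5,6,7}
Are 2 and 6 in the same component? yes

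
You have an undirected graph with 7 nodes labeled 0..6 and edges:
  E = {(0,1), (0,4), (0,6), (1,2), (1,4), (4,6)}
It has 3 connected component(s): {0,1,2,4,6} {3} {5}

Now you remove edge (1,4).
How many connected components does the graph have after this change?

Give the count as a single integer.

Answer: 3

Derivation:
Initial component count: 3
Remove (1,4): not a bridge. Count unchanged: 3.
  After removal, components: {0,1,2,4,6} {3} {5}
New component count: 3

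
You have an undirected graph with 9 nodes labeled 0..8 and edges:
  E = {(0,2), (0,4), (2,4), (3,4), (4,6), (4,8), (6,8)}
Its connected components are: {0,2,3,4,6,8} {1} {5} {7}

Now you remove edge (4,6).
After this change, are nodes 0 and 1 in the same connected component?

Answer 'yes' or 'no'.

Initial components: {0,2,3,4,6,8} {1} {5} {7}
Removing edge (4,6): not a bridge — component count unchanged at 4.
New components: {0,2,3,4,6,8} {1} {5} {7}
Are 0 and 1 in the same component? no

Answer: no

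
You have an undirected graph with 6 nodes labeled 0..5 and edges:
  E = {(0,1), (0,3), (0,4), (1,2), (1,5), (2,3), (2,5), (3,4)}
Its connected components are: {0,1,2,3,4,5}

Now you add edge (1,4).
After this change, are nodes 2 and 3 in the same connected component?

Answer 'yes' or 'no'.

Answer: yes

Derivation:
Initial components: {0,1,2,3,4,5}
Adding edge (1,4): both already in same component {0,1,2,3,4,5}. No change.
New components: {0,1,2,3,4,5}
Are 2 and 3 in the same component? yes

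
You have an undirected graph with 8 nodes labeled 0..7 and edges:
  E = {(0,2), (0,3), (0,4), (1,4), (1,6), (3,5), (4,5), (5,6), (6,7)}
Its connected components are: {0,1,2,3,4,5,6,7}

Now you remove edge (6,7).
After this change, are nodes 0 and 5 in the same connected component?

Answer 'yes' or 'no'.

Answer: yes

Derivation:
Initial components: {0,1,2,3,4,5,6,7}
Removing edge (6,7): it was a bridge — component count 1 -> 2.
New components: {0,1,2,3,4,5,6} {7}
Are 0 and 5 in the same component? yes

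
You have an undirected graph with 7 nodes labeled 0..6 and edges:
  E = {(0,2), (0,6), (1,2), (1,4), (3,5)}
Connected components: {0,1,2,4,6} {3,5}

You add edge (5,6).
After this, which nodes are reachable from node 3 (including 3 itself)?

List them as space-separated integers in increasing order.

Before: nodes reachable from 3: {3,5}
Adding (5,6): merges 3's component with another. Reachability grows.
After: nodes reachable from 3: {0,1,2,3,4,5,6}

Answer: 0 1 2 3 4 5 6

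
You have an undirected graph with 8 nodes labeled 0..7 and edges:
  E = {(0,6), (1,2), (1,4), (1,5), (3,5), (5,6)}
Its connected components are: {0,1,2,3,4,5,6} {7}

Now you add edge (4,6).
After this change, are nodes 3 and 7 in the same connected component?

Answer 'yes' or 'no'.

Answer: no

Derivation:
Initial components: {0,1,2,3,4,5,6} {7}
Adding edge (4,6): both already in same component {0,1,2,3,4,5,6}. No change.
New components: {0,1,2,3,4,5,6} {7}
Are 3 and 7 in the same component? no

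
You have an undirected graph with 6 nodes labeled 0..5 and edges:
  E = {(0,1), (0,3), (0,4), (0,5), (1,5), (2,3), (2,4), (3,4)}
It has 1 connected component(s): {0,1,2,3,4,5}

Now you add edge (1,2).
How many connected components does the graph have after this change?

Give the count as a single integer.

Answer: 1

Derivation:
Initial component count: 1
Add (1,2): endpoints already in same component. Count unchanged: 1.
New component count: 1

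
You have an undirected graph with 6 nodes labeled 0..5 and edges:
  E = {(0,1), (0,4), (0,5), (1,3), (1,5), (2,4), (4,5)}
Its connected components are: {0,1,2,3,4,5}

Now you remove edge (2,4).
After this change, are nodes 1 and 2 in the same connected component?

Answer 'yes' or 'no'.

Initial components: {0,1,2,3,4,5}
Removing edge (2,4): it was a bridge — component count 1 -> 2.
New components: {0,1,3,4,5} {2}
Are 1 and 2 in the same component? no

Answer: no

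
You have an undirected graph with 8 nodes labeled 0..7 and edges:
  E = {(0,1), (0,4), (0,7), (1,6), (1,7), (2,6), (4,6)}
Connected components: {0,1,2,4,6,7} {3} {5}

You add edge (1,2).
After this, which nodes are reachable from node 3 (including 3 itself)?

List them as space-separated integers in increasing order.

Before: nodes reachable from 3: {3}
Adding (1,2): both endpoints already in same component. Reachability from 3 unchanged.
After: nodes reachable from 3: {3}

Answer: 3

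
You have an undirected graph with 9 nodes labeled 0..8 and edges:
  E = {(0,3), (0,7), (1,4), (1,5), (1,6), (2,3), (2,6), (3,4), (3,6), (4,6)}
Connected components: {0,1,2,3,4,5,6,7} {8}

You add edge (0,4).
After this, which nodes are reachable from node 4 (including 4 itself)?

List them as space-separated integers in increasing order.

Before: nodes reachable from 4: {0,1,2,3,4,5,6,7}
Adding (0,4): both endpoints already in same component. Reachability from 4 unchanged.
After: nodes reachable from 4: {0,1,2,3,4,5,6,7}

Answer: 0 1 2 3 4 5 6 7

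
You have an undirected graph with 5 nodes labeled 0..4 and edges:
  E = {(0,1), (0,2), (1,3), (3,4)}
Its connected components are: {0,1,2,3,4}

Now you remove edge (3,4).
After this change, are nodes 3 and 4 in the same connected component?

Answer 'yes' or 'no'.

Answer: no

Derivation:
Initial components: {0,1,2,3,4}
Removing edge (3,4): it was a bridge — component count 1 -> 2.
New components: {0,1,2,3} {4}
Are 3 and 4 in the same component? no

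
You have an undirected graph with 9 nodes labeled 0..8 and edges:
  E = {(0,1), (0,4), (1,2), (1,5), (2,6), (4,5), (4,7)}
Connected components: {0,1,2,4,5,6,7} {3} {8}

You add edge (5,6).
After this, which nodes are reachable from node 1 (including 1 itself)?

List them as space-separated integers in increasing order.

Before: nodes reachable from 1: {0,1,2,4,5,6,7}
Adding (5,6): both endpoints already in same component. Reachability from 1 unchanged.
After: nodes reachable from 1: {0,1,2,4,5,6,7}

Answer: 0 1 2 4 5 6 7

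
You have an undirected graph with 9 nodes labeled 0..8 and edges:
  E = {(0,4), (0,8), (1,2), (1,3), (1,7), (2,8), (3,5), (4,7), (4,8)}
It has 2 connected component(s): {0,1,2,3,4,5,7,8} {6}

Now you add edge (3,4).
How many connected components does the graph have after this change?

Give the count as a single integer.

Initial component count: 2
Add (3,4): endpoints already in same component. Count unchanged: 2.
New component count: 2

Answer: 2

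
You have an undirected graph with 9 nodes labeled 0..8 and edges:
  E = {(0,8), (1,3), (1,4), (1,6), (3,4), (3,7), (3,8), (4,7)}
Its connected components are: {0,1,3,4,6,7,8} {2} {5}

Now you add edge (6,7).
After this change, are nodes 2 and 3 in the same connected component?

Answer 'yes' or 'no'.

Initial components: {0,1,3,4,6,7,8} {2} {5}
Adding edge (6,7): both already in same component {0,1,3,4,6,7,8}. No change.
New components: {0,1,3,4,6,7,8} {2} {5}
Are 2 and 3 in the same component? no

Answer: no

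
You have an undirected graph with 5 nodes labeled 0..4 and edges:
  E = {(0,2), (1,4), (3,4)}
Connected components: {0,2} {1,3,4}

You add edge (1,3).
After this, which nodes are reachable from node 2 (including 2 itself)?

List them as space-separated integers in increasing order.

Answer: 0 2

Derivation:
Before: nodes reachable from 2: {0,2}
Adding (1,3): both endpoints already in same component. Reachability from 2 unchanged.
After: nodes reachable from 2: {0,2}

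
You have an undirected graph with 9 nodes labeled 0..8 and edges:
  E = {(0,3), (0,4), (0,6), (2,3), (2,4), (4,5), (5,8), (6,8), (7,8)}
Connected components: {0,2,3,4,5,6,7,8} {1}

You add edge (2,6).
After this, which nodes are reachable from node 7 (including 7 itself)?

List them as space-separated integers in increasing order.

Before: nodes reachable from 7: {0,2,3,4,5,6,7,8}
Adding (2,6): both endpoints already in same component. Reachability from 7 unchanged.
After: nodes reachable from 7: {0,2,3,4,5,6,7,8}

Answer: 0 2 3 4 5 6 7 8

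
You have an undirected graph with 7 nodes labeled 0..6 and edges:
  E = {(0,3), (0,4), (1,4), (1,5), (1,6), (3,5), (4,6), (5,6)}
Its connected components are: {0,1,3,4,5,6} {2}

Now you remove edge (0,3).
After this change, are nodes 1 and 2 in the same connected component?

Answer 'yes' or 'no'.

Initial components: {0,1,3,4,5,6} {2}
Removing edge (0,3): not a bridge — component count unchanged at 2.
New components: {0,1,3,4,5,6} {2}
Are 1 and 2 in the same component? no

Answer: no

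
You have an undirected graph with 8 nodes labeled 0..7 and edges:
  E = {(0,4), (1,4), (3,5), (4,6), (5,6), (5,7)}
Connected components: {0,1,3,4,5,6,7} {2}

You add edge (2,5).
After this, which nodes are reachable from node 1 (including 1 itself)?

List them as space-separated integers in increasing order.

Answer: 0 1 2 3 4 5 6 7

Derivation:
Before: nodes reachable from 1: {0,1,3,4,5,6,7}
Adding (2,5): merges 1's component with another. Reachability grows.
After: nodes reachable from 1: {0,1,2,3,4,5,6,7}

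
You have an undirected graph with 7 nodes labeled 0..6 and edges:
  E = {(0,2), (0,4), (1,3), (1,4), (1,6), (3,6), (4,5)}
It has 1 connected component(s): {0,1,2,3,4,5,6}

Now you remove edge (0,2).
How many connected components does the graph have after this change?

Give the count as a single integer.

Initial component count: 1
Remove (0,2): it was a bridge. Count increases: 1 -> 2.
  After removal, components: {0,1,3,4,5,6} {2}
New component count: 2

Answer: 2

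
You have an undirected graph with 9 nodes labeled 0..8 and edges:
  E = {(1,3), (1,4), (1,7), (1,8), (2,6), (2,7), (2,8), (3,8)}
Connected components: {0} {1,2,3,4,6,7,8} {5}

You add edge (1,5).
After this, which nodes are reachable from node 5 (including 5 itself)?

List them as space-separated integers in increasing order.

Before: nodes reachable from 5: {5}
Adding (1,5): merges 5's component with another. Reachability grows.
After: nodes reachable from 5: {1,2,3,4,5,6,7,8}

Answer: 1 2 3 4 5 6 7 8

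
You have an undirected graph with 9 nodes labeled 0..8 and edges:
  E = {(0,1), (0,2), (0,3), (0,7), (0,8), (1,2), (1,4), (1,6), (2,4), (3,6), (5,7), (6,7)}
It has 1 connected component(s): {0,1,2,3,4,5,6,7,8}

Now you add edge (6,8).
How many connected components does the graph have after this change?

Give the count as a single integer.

Initial component count: 1
Add (6,8): endpoints already in same component. Count unchanged: 1.
New component count: 1

Answer: 1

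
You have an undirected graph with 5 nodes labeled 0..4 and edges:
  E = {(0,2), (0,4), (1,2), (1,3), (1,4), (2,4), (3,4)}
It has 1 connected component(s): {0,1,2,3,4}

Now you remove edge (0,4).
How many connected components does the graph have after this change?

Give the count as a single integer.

Answer: 1

Derivation:
Initial component count: 1
Remove (0,4): not a bridge. Count unchanged: 1.
  After removal, components: {0,1,2,3,4}
New component count: 1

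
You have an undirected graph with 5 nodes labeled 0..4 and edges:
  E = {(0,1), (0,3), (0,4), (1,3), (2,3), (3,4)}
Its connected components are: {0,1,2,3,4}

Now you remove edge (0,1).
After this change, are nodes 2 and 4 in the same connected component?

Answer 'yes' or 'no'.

Initial components: {0,1,2,3,4}
Removing edge (0,1): not a bridge — component count unchanged at 1.
New components: {0,1,2,3,4}
Are 2 and 4 in the same component? yes

Answer: yes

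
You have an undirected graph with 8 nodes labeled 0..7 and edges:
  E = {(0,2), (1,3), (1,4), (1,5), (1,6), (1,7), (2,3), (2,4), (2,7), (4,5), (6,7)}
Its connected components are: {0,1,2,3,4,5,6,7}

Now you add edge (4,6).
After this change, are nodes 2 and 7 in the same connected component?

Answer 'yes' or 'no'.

Initial components: {0,1,2,3,4,5,6,7}
Adding edge (4,6): both already in same component {0,1,2,3,4,5,6,7}. No change.
New components: {0,1,2,3,4,5,6,7}
Are 2 and 7 in the same component? yes

Answer: yes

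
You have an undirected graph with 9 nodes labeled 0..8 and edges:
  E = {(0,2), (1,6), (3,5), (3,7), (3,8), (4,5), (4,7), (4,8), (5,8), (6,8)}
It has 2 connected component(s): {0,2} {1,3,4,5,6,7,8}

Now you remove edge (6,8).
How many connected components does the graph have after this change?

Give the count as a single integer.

Answer: 3

Derivation:
Initial component count: 2
Remove (6,8): it was a bridge. Count increases: 2 -> 3.
  After removal, components: {0,2} {1,6} {3,4,5,7,8}
New component count: 3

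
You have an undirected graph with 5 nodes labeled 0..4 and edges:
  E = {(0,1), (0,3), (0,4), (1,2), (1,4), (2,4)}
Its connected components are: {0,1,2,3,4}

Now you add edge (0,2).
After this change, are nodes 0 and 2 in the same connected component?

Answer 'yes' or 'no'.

Answer: yes

Derivation:
Initial components: {0,1,2,3,4}
Adding edge (0,2): both already in same component {0,1,2,3,4}. No change.
New components: {0,1,2,3,4}
Are 0 and 2 in the same component? yes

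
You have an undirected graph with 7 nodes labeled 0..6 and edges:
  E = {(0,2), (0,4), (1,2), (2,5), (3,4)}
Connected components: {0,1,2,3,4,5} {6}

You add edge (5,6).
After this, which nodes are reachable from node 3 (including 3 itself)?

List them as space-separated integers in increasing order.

Answer: 0 1 2 3 4 5 6

Derivation:
Before: nodes reachable from 3: {0,1,2,3,4,5}
Adding (5,6): merges 3's component with another. Reachability grows.
After: nodes reachable from 3: {0,1,2,3,4,5,6}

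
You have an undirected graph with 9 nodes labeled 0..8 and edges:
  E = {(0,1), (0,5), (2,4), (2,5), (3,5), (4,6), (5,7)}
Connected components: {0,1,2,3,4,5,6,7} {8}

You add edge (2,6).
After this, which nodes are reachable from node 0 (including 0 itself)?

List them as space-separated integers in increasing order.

Before: nodes reachable from 0: {0,1,2,3,4,5,6,7}
Adding (2,6): both endpoints already in same component. Reachability from 0 unchanged.
After: nodes reachable from 0: {0,1,2,3,4,5,6,7}

Answer: 0 1 2 3 4 5 6 7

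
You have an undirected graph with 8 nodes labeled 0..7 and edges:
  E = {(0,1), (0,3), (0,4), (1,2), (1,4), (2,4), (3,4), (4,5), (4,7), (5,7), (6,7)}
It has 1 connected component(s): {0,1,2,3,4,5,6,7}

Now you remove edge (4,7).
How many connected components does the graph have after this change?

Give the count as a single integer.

Answer: 1

Derivation:
Initial component count: 1
Remove (4,7): not a bridge. Count unchanged: 1.
  After removal, components: {0,1,2,3,4,5,6,7}
New component count: 1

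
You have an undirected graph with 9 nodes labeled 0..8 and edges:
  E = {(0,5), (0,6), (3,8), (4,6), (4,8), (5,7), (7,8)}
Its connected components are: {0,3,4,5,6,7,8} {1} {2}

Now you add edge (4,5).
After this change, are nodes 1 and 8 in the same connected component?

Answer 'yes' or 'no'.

Initial components: {0,3,4,5,6,7,8} {1} {2}
Adding edge (4,5): both already in same component {0,3,4,5,6,7,8}. No change.
New components: {0,3,4,5,6,7,8} {1} {2}
Are 1 and 8 in the same component? no

Answer: no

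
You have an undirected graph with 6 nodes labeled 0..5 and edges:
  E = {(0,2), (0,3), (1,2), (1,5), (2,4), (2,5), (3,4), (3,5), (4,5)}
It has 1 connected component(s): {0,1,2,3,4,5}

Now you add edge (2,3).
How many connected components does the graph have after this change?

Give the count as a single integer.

Answer: 1

Derivation:
Initial component count: 1
Add (2,3): endpoints already in same component. Count unchanged: 1.
New component count: 1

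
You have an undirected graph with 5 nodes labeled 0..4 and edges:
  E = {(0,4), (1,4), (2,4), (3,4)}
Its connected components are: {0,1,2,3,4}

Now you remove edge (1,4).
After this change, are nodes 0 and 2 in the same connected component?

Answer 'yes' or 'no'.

Initial components: {0,1,2,3,4}
Removing edge (1,4): it was a bridge — component count 1 -> 2.
New components: {0,2,3,4} {1}
Are 0 and 2 in the same component? yes

Answer: yes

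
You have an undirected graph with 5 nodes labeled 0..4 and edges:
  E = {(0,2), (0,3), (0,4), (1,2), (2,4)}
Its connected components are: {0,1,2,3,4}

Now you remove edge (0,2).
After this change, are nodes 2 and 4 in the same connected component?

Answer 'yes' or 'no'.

Answer: yes

Derivation:
Initial components: {0,1,2,3,4}
Removing edge (0,2): not a bridge — component count unchanged at 1.
New components: {0,1,2,3,4}
Are 2 and 4 in the same component? yes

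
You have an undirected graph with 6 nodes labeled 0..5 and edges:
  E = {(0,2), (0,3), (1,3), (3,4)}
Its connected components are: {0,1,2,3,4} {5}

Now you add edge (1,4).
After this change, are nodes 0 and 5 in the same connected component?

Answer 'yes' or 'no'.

Initial components: {0,1,2,3,4} {5}
Adding edge (1,4): both already in same component {0,1,2,3,4}. No change.
New components: {0,1,2,3,4} {5}
Are 0 and 5 in the same component? no

Answer: no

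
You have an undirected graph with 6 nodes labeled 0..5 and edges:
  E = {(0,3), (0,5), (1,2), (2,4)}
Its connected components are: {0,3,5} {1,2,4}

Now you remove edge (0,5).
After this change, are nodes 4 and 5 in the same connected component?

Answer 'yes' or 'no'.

Answer: no

Derivation:
Initial components: {0,3,5} {1,2,4}
Removing edge (0,5): it was a bridge — component count 2 -> 3.
New components: {0,3} {1,2,4} {5}
Are 4 and 5 in the same component? no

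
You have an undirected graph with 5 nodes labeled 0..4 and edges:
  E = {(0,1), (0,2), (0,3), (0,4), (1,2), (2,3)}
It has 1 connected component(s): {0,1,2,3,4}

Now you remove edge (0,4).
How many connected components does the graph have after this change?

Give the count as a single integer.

Answer: 2

Derivation:
Initial component count: 1
Remove (0,4): it was a bridge. Count increases: 1 -> 2.
  After removal, components: {0,1,2,3} {4}
New component count: 2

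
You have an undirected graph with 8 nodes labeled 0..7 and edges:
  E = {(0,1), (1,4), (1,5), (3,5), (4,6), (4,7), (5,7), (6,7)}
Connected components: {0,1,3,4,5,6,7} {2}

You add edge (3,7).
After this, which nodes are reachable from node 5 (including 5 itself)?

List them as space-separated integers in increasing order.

Before: nodes reachable from 5: {0,1,3,4,5,6,7}
Adding (3,7): both endpoints already in same component. Reachability from 5 unchanged.
After: nodes reachable from 5: {0,1,3,4,5,6,7}

Answer: 0 1 3 4 5 6 7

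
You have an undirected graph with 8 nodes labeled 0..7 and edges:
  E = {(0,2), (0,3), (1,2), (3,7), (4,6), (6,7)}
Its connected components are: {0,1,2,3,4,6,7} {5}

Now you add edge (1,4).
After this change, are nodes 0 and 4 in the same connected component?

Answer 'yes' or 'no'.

Answer: yes

Derivation:
Initial components: {0,1,2,3,4,6,7} {5}
Adding edge (1,4): both already in same component {0,1,2,3,4,6,7}. No change.
New components: {0,1,2,3,4,6,7} {5}
Are 0 and 4 in the same component? yes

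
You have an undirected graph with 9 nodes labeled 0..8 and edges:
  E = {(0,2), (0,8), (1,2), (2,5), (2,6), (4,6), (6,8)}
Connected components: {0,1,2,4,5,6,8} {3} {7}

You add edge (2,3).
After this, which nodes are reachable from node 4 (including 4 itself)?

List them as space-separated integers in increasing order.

Before: nodes reachable from 4: {0,1,2,4,5,6,8}
Adding (2,3): merges 4's component with another. Reachability grows.
After: nodes reachable from 4: {0,1,2,3,4,5,6,8}

Answer: 0 1 2 3 4 5 6 8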